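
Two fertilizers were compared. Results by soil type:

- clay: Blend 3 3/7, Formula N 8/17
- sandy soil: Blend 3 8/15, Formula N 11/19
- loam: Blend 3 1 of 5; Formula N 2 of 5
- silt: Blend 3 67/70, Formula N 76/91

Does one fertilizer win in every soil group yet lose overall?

Clay: Blend 3 3/7 = 42.9%, Formula N 8/17 = 47.1% → Formula N
Sandy soil: Blend 3 8/15 = 53.3%, Formula N 11/19 = 57.9% → Formula N
Loam: Blend 3 1/5 = 20.0%, Formula N 2/5 = 40.0% → Formula N
Silt: Blend 3 67/70 = 95.7%, Formula N 76/91 = 83.5% → Blend 3
Overall: Blend 3 79/97 = 81.4%, Formula N 97/132 = 73.5% → Blend 3
Neither sweeps: Blend 3 wins 1 of 4 groups, Formula N wins 3. Blend 3 wins overall but not every group — no Simpson reversal.

No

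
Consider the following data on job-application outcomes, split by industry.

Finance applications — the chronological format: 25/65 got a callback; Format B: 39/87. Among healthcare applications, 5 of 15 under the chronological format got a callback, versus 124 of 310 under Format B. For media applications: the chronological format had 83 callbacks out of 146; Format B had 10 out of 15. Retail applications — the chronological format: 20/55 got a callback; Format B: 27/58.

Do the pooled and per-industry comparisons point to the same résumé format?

Finance: the chronological format 25/65 = 38.5%, Format B 39/87 = 44.8% → Format B
Healthcare: the chronological format 5/15 = 33.3%, Format B 124/310 = 40.0% → Format B
Media: the chronological format 83/146 = 56.8%, Format B 10/15 = 66.7% → Format B
Retail: the chronological format 20/55 = 36.4%, Format B 27/58 = 46.6% → Format B
Overall: the chronological format 133/281 = 47.3%, Format B 200/470 = 42.6% → the chronological format
Format B wins each industry group but the chronological format wins overall — the comparison reverses. Format B's applications skew toward healthcare, which has a lower base rate.

No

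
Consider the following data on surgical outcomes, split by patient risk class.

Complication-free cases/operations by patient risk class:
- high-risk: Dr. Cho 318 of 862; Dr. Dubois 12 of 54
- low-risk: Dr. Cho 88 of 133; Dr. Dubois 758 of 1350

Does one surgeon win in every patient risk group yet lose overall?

High-risk: Dr. Cho 318/862 = 36.9%, Dr. Dubois 12/54 = 22.2% → Dr. Cho
Low-risk: Dr. Cho 88/133 = 66.2%, Dr. Dubois 758/1350 = 56.1% → Dr. Cho
Overall: Dr. Cho 406/995 = 40.8%, Dr. Dubois 770/1404 = 54.8% → Dr. Dubois
Dr. Cho wins each patient risk group but Dr. Dubois wins overall — the comparison reverses. Dr. Cho's operations skew toward high-risk, which has a lower base rate.

Yes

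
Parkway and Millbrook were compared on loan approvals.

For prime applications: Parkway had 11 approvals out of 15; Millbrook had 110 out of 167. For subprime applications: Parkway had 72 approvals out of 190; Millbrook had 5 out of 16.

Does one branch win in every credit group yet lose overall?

Prime: Parkway 11/15 = 73.3%, Millbrook 110/167 = 65.9% → Parkway
Subprime: Parkway 72/190 = 37.9%, Millbrook 5/16 = 31.2% → Parkway
Overall: Parkway 83/205 = 40.5%, Millbrook 115/183 = 62.8% → Millbrook
Parkway wins each credit group but Millbrook wins overall — the comparison reverses. Parkway's applications skew toward subprime, which has a lower base rate.

Yes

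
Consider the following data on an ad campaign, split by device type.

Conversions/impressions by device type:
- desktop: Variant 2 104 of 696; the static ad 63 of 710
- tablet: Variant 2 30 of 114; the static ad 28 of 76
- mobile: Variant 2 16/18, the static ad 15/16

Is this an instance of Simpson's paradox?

Desktop: Variant 2 104/696 = 14.9%, the static ad 63/710 = 8.9% → Variant 2
Tablet: Variant 2 30/114 = 26.3%, the static ad 28/76 = 36.8% → the static ad
Mobile: Variant 2 16/18 = 88.9%, the static ad 15/16 = 93.8% → the static ad
Overall: Variant 2 150/828 = 18.1%, the static ad 106/802 = 13.2% → Variant 2
Neither sweeps: Variant 2 wins 1 of 3 groups, the static ad wins 2. Variant 2 wins overall but not every group — no Simpson reversal.

No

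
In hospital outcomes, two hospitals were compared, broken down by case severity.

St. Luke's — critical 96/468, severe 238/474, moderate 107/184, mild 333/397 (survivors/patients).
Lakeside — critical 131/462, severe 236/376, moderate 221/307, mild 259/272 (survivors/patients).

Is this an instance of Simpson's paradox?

Critical: St. Luke's 96/468 = 20.5%, Lakeside 131/462 = 28.4% → Lakeside
Severe: St. Luke's 238/474 = 50.2%, Lakeside 236/376 = 62.8% → Lakeside
Moderate: St. Luke's 107/184 = 58.2%, Lakeside 221/307 = 72.0% → Lakeside
Mild: St. Luke's 333/397 = 83.9%, Lakeside 259/272 = 95.2% → Lakeside
Overall: St. Luke's 774/1523 = 50.8%, Lakeside 847/1417 = 59.8% → Lakeside
Lakeside wins overall and in every case group — no reversal.

No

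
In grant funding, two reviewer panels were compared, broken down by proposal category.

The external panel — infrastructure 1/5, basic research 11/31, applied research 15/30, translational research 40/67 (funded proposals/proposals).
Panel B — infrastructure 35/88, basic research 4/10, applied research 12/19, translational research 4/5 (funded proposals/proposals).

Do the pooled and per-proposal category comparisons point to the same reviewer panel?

No

Infrastructure: the external panel 1/5 = 20.0%, Panel B 35/88 = 39.8% → Panel B
Basic research: the external panel 11/31 = 35.5%, Panel B 4/10 = 40.0% → Panel B
Applied research: the external panel 15/30 = 50.0%, Panel B 12/19 = 63.2% → Panel B
Translational research: the external panel 40/67 = 59.7%, Panel B 4/5 = 80.0% → Panel B
Overall: the external panel 67/133 = 50.4%, Panel B 55/122 = 45.1% → the external panel
Panel B wins each proposal group but the external panel wins overall — the comparison reverses. Panel B's proposals skew toward infrastructure, which has a lower base rate.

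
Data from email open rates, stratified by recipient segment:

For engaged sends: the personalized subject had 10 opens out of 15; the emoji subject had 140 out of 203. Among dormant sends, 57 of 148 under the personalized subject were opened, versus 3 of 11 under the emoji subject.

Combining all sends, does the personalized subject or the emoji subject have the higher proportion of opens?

the emoji subject

Engaged: the personalized subject 10/15 = 66.7%, the emoji subject 140/203 = 69.0% → the emoji subject
Dormant: the personalized subject 57/148 = 38.5%, the emoji subject 3/11 = 27.3% → the personalized subject
Overall: the personalized subject 67/163 = 41.1%, the emoji subject 143/214 = 66.8% → the emoji subject
(Neither sweeps every recipient group, but the emoji subject has the higher pooled rate.)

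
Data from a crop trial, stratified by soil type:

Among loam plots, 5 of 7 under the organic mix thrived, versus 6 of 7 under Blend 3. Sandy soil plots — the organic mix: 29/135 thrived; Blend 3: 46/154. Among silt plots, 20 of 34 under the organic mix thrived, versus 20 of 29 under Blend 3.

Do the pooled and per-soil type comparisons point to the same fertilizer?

Loam: the organic mix 5/7 = 71.4%, Blend 3 6/7 = 85.7% → Blend 3
Sandy soil: the organic mix 29/135 = 21.5%, Blend 3 46/154 = 29.9% → Blend 3
Silt: the organic mix 20/34 = 58.8%, Blend 3 20/29 = 69.0% → Blend 3
Overall: the organic mix 54/176 = 30.7%, Blend 3 72/190 = 37.9% → Blend 3
Blend 3 wins overall and in every soil group — no reversal.

Yes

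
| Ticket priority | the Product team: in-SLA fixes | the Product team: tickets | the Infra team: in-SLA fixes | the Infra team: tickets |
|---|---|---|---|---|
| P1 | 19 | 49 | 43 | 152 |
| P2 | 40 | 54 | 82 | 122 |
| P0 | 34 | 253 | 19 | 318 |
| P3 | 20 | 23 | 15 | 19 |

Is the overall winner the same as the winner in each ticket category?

Yes

P1: the Product team 19/49 = 38.8%, the Infra team 43/152 = 28.3% → the Product team
P2: the Product team 40/54 = 74.1%, the Infra team 82/122 = 67.2% → the Product team
P0: the Product team 34/253 = 13.4%, the Infra team 19/318 = 6.0% → the Product team
P3: the Product team 20/23 = 87.0%, the Infra team 15/19 = 78.9% → the Product team
Overall: the Product team 113/379 = 29.8%, the Infra team 159/611 = 26.0% → the Product team
The Product team wins overall and in every ticket group — no reversal.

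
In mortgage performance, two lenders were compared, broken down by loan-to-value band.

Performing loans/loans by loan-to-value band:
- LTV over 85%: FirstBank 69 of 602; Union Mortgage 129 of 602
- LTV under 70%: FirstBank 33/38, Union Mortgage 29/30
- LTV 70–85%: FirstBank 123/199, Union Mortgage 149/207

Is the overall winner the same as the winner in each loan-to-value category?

LTV over 85%: FirstBank 69/602 = 11.5%, Union Mortgage 129/602 = 21.4% → Union Mortgage
LTV under 70%: FirstBank 33/38 = 86.8%, Union Mortgage 29/30 = 96.7% → Union Mortgage
LTV 70–85%: FirstBank 123/199 = 61.8%, Union Mortgage 149/207 = 72.0% → Union Mortgage
Overall: FirstBank 225/839 = 26.8%, Union Mortgage 307/839 = 36.6% → Union Mortgage
Union Mortgage wins overall and in every loan-to-value group — no reversal.

Yes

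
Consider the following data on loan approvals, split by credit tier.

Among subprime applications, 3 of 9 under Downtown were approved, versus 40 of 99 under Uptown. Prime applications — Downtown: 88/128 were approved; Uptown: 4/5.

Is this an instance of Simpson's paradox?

Subprime: Downtown 3/9 = 33.3%, Uptown 40/99 = 40.4% → Uptown
Prime: Downtown 88/128 = 68.8%, Uptown 4/5 = 80.0% → Uptown
Overall: Downtown 91/137 = 66.4%, Uptown 44/104 = 42.3% → Downtown
Uptown wins each credit group but Downtown wins overall — the comparison reverses. Uptown's applications skew toward subprime, which has a lower base rate.

Yes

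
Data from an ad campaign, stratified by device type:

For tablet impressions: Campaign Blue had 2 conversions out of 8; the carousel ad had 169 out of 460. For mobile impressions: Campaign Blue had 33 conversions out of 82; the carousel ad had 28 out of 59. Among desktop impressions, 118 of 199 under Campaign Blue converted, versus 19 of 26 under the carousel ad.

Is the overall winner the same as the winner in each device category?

No

Tablet: Campaign Blue 2/8 = 25.0%, the carousel ad 169/460 = 36.7% → the carousel ad
Mobile: Campaign Blue 33/82 = 40.2%, the carousel ad 28/59 = 47.5% → the carousel ad
Desktop: Campaign Blue 118/199 = 59.3%, the carousel ad 19/26 = 73.1% → the carousel ad
Overall: Campaign Blue 153/289 = 52.9%, the carousel ad 216/545 = 39.6% → Campaign Blue
The carousel ad wins each device group but Campaign Blue wins overall — the comparison reverses. The carousel ad's impressions skew toward tablet, which has a lower base rate.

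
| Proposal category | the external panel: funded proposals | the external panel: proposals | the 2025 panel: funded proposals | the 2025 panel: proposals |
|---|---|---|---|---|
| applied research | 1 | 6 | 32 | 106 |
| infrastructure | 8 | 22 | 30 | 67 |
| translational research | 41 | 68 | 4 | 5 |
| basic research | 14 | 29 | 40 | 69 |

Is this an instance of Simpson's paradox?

Applied research: the external panel 1/6 = 16.7%, the 2025 panel 32/106 = 30.2% → the 2025 panel
Infrastructure: the external panel 8/22 = 36.4%, the 2025 panel 30/67 = 44.8% → the 2025 panel
Translational research: the external panel 41/68 = 60.3%, the 2025 panel 4/5 = 80.0% → the 2025 panel
Basic research: the external panel 14/29 = 48.3%, the 2025 panel 40/69 = 58.0% → the 2025 panel
Overall: the external panel 64/125 = 51.2%, the 2025 panel 106/247 = 42.9% → the external panel
The 2025 panel wins each proposal group but the external panel wins overall — the comparison reverses. The 2025 panel's proposals skew toward applied research, which has a lower base rate.

Yes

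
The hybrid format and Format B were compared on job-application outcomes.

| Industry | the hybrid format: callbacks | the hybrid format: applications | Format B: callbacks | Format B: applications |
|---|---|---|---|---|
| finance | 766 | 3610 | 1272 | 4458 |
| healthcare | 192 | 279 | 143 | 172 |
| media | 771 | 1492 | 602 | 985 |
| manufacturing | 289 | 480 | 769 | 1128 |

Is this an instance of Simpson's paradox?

No

Finance: the hybrid format 766/3610 = 21.2%, Format B 1272/4458 = 28.5% → Format B
Healthcare: the hybrid format 192/279 = 68.8%, Format B 143/172 = 83.1% → Format B
Media: the hybrid format 771/1492 = 51.7%, Format B 602/985 = 61.1% → Format B
Manufacturing: the hybrid format 289/480 = 60.2%, Format B 769/1128 = 68.2% → Format B
Overall: the hybrid format 2018/5861 = 34.4%, Format B 2786/6743 = 41.3% → Format B
Format B wins overall and in every industry group — no reversal.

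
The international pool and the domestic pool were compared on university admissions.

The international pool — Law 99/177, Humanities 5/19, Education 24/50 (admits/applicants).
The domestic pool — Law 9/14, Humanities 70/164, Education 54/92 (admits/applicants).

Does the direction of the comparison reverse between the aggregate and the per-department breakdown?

Law: the international pool 99/177 = 55.9%, the domestic pool 9/14 = 64.3% → the domestic pool
Humanities: the international pool 5/19 = 26.3%, the domestic pool 70/164 = 42.7% → the domestic pool
Education: the international pool 24/50 = 48.0%, the domestic pool 54/92 = 58.7% → the domestic pool
Overall: the international pool 128/246 = 52.0%, the domestic pool 133/270 = 49.3% → the international pool
The domestic pool wins each department group but the international pool wins overall — the comparison reverses. The domestic pool's applicants skew toward Humanities, which has a lower base rate.

Yes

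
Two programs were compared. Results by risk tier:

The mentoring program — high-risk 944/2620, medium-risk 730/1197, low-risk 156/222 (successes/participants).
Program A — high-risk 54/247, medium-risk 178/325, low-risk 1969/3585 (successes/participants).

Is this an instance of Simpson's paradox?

High-risk: the mentoring program 944/2620 = 36.0%, Program A 54/247 = 21.9% → the mentoring program
Medium-risk: the mentoring program 730/1197 = 61.0%, Program A 178/325 = 54.8% → the mentoring program
Low-risk: the mentoring program 156/222 = 70.3%, Program A 1969/3585 = 54.9% → the mentoring program
Overall: the mentoring program 1830/4039 = 45.3%, Program A 2201/4157 = 52.9% → Program A
The mentoring program wins each risk group but Program A wins overall — the comparison reverses. The mentoring program's participants skew toward high-risk, which has a lower base rate.

Yes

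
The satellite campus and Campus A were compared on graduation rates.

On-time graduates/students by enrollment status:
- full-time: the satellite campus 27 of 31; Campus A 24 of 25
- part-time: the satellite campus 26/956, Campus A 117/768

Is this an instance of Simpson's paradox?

No

Full-time: the satellite campus 27/31 = 87.1%, Campus A 24/25 = 96.0% → Campus A
Part-time: the satellite campus 26/956 = 2.7%, Campus A 117/768 = 15.2% → Campus A
Overall: the satellite campus 53/987 = 5.4%, Campus A 141/793 = 17.8% → Campus A
Campus A wins overall and in every enrollment group — no reversal.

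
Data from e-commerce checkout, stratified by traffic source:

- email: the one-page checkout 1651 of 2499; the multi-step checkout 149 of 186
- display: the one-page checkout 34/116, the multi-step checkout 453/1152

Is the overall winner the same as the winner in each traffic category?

No

Email: the one-page checkout 1651/2499 = 66.1%, the multi-step checkout 149/186 = 80.1% → the multi-step checkout
Display: the one-page checkout 34/116 = 29.3%, the multi-step checkout 453/1152 = 39.3% → the multi-step checkout
Overall: the one-page checkout 1685/2615 = 64.4%, the multi-step checkout 602/1338 = 45.0% → the one-page checkout
The multi-step checkout wins each traffic group but the one-page checkout wins overall — the comparison reverses. The multi-step checkout's sessions skew toward display, which has a lower base rate.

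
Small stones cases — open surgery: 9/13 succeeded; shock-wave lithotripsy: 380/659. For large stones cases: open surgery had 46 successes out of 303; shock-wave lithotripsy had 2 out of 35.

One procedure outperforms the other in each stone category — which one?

open surgery

Small stones: open surgery 9/13 = 69.2%, shock-wave lithotripsy 380/659 = 57.7% → open surgery
Large stones: open surgery 46/303 = 15.2%, shock-wave lithotripsy 2/35 = 5.7% → open surgery
Open surgery has the higher rate in both groups.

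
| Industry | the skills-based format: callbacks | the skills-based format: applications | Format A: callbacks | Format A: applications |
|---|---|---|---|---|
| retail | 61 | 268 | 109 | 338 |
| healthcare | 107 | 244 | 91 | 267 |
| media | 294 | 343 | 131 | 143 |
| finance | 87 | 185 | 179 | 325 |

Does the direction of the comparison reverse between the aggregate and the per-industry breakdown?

Retail: the skills-based format 61/268 = 22.8%, Format A 109/338 = 32.2% → Format A
Healthcare: the skills-based format 107/244 = 43.9%, Format A 91/267 = 34.1% → the skills-based format
Media: the skills-based format 294/343 = 85.7%, Format A 131/143 = 91.6% → Format A
Finance: the skills-based format 87/185 = 47.0%, Format A 179/325 = 55.1% → Format A
Overall: the skills-based format 549/1040 = 52.8%, Format A 510/1073 = 47.5% → the skills-based format
Neither sweeps: the skills-based format wins 1 of 4 groups, Format A wins 3. The skills-based format wins overall but not every group — no Simpson reversal.

No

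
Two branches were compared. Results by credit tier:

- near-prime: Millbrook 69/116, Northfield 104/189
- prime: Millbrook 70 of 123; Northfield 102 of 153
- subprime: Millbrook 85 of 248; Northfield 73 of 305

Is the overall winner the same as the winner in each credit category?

No

Near-prime: Millbrook 69/116 = 59.5%, Northfield 104/189 = 55.0% → Millbrook
Prime: Millbrook 70/123 = 56.9%, Northfield 102/153 = 66.7% → Northfield
Subprime: Millbrook 85/248 = 34.3%, Northfield 73/305 = 23.9% → Millbrook
Overall: Millbrook 224/487 = 46.0%, Northfield 279/647 = 43.1% → Millbrook
Neither sweeps: Millbrook wins 2 of 3 groups, Northfield wins 1. Millbrook wins overall but not every group — no Simpson reversal.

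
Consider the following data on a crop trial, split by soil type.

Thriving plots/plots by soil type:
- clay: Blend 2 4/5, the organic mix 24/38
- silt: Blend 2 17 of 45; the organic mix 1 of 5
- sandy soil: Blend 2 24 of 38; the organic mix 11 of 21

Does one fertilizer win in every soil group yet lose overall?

Clay: Blend 2 4/5 = 80.0%, the organic mix 24/38 = 63.2% → Blend 2
Silt: Blend 2 17/45 = 37.8%, the organic mix 1/5 = 20.0% → Blend 2
Sandy soil: Blend 2 24/38 = 63.2%, the organic mix 11/21 = 52.4% → Blend 2
Overall: Blend 2 45/88 = 51.1%, the organic mix 36/64 = 56.2% → the organic mix
Blend 2 wins each soil group but the organic mix wins overall — the comparison reverses. Blend 2's plots skew toward silt, which has a lower base rate.

Yes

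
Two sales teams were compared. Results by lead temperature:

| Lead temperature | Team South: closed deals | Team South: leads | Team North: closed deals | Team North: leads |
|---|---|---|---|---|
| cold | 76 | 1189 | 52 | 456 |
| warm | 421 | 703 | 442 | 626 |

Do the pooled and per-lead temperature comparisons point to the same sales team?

Cold: Team South 76/1189 = 6.4%, Team North 52/456 = 11.4% → Team North
Warm: Team South 421/703 = 59.9%, Team North 442/626 = 70.6% → Team North
Overall: Team South 497/1892 = 26.3%, Team North 494/1082 = 45.7% → Team North
Team North wins overall and in every lead group — no reversal.

Yes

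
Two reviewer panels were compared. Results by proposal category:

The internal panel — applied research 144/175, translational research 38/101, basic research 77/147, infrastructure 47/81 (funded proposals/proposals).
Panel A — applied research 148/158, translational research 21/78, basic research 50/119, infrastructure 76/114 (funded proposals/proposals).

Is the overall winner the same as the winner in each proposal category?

Applied research: the internal panel 144/175 = 82.3%, Panel A 148/158 = 93.7% → Panel A
Translational research: the internal panel 38/101 = 37.6%, Panel A 21/78 = 26.9% → the internal panel
Basic research: the internal panel 77/147 = 52.4%, Panel A 50/119 = 42.0% → the internal panel
Infrastructure: the internal panel 47/81 = 58.0%, Panel A 76/114 = 66.7% → Panel A
Overall: the internal panel 306/504 = 60.7%, Panel A 295/469 = 62.9% → Panel A
Neither sweeps: the internal panel wins 2 of 4 groups, Panel A wins 2. Panel A wins overall but not every group — no Simpson reversal.

No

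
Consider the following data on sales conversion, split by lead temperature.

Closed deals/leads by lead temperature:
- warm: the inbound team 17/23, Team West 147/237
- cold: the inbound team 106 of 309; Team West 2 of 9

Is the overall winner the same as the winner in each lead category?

Warm: the inbound team 17/23 = 73.9%, Team West 147/237 = 62.0% → the inbound team
Cold: the inbound team 106/309 = 34.3%, Team West 2/9 = 22.2% → the inbound team
Overall: the inbound team 123/332 = 37.0%, Team West 149/246 = 60.6% → Team West
The inbound team wins each lead group but Team West wins overall — the comparison reverses. The inbound team's leads skew toward cold, which has a lower base rate.

No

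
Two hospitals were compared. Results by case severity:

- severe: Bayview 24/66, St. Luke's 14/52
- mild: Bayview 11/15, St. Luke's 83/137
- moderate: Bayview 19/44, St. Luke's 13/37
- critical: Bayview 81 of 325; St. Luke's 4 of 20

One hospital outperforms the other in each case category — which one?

Bayview

Severe: Bayview 24/66 = 36.4%, St. Luke's 14/52 = 26.9% → Bayview
Mild: Bayview 11/15 = 73.3%, St. Luke's 83/137 = 60.6% → Bayview
Moderate: Bayview 19/44 = 43.2%, St. Luke's 13/37 = 35.1% → Bayview
Critical: Bayview 81/325 = 24.9%, St. Luke's 4/20 = 20.0% → Bayview
Bayview has the higher rate in all 4 groups.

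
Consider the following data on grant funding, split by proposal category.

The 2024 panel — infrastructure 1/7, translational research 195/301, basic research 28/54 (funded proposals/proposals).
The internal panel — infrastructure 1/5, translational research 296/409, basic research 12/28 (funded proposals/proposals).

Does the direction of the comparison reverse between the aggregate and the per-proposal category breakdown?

No

Infrastructure: the 2024 panel 1/7 = 14.3%, the internal panel 1/5 = 20.0% → the internal panel
Translational research: the 2024 panel 195/301 = 64.8%, the internal panel 296/409 = 72.4% → the internal panel
Basic research: the 2024 panel 28/54 = 51.9%, the internal panel 12/28 = 42.9% → the 2024 panel
Overall: the 2024 panel 224/362 = 61.9%, the internal panel 309/442 = 69.9% → the internal panel
Neither sweeps: the 2024 panel wins 1 of 3 groups, the internal panel wins 2. The internal panel wins overall but not every group — no Simpson reversal.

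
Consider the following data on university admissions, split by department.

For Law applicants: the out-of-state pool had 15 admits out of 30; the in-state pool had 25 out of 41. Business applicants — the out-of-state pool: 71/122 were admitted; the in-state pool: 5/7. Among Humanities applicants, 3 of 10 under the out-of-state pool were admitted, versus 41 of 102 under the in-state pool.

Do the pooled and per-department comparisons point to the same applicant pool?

Law: the out-of-state pool 15/30 = 50.0%, the in-state pool 25/41 = 61.0% → the in-state pool
Business: the out-of-state pool 71/122 = 58.2%, the in-state pool 5/7 = 71.4% → the in-state pool
Humanities: the out-of-state pool 3/10 = 30.0%, the in-state pool 41/102 = 40.2% → the in-state pool
Overall: the out-of-state pool 89/162 = 54.9%, the in-state pool 71/150 = 47.3% → the out-of-state pool
The in-state pool wins each department group but the out-of-state pool wins overall — the comparison reverses. The in-state pool's applicants skew toward Humanities, which has a lower base rate.

No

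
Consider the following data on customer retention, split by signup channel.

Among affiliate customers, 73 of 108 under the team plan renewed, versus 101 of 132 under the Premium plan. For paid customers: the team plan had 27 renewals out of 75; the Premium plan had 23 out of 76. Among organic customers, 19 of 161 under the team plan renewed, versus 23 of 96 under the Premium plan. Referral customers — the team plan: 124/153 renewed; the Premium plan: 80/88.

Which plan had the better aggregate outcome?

Affiliate: the team plan 73/108 = 67.6%, the Premium plan 101/132 = 76.5% → the Premium plan
Paid: the team plan 27/75 = 36.0%, the Premium plan 23/76 = 30.3% → the team plan
Organic: the team plan 19/161 = 11.8%, the Premium plan 23/96 = 24.0% → the Premium plan
Referral: the team plan 124/153 = 81.0%, the Premium plan 80/88 = 90.9% → the Premium plan
Overall: the team plan 243/497 = 48.9%, the Premium plan 227/392 = 57.9% → the Premium plan
(Neither sweeps every signup group, but the Premium plan has the higher pooled rate.)

the Premium plan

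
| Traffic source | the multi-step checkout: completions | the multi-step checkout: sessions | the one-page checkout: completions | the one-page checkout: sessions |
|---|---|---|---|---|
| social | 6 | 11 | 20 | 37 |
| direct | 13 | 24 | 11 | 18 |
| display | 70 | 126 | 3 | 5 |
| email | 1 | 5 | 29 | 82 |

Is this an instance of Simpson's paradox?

Social: the multi-step checkout 6/11 = 54.5%, the one-page checkout 20/37 = 54.1% → the multi-step checkout
Direct: the multi-step checkout 13/24 = 54.2%, the one-page checkout 11/18 = 61.1% → the one-page checkout
Display: the multi-step checkout 70/126 = 55.6%, the one-page checkout 3/5 = 60.0% → the one-page checkout
Email: the multi-step checkout 1/5 = 20.0%, the one-page checkout 29/82 = 35.4% → the one-page checkout
Overall: the multi-step checkout 90/166 = 54.2%, the one-page checkout 63/142 = 44.4% → the multi-step checkout
Neither sweeps: the multi-step checkout wins 1 of 4 groups, the one-page checkout wins 3. The multi-step checkout wins overall but not every group — no Simpson reversal.

No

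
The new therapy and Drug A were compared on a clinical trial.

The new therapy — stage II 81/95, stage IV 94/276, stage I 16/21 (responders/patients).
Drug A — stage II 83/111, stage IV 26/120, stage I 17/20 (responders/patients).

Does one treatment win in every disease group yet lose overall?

No

Stage II: the new therapy 81/95 = 85.3%, Drug A 83/111 = 74.8% → the new therapy
Stage IV: the new therapy 94/276 = 34.1%, Drug A 26/120 = 21.7% → the new therapy
Stage I: the new therapy 16/21 = 76.2%, Drug A 17/20 = 85.0% → Drug A
Overall: the new therapy 191/392 = 48.7%, Drug A 126/251 = 50.2% → Drug A
Neither sweeps: the new therapy wins 2 of 3 groups, Drug A wins 1. Drug A wins overall but not every group — no Simpson reversal.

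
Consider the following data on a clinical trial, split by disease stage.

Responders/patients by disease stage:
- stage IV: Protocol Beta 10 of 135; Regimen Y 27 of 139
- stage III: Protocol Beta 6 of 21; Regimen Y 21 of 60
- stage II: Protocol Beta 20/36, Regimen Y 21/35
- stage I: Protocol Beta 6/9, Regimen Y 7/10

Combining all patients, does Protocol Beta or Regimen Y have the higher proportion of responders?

Stage IV: Protocol Beta 10/135 = 7.4%, Regimen Y 27/139 = 19.4% → Regimen Y
Stage III: Protocol Beta 6/21 = 28.6%, Regimen Y 21/60 = 35.0% → Regimen Y
Stage II: Protocol Beta 20/36 = 55.6%, Regimen Y 21/35 = 60.0% → Regimen Y
Stage I: Protocol Beta 6/9 = 66.7%, Regimen Y 7/10 = 70.0% → Regimen Y
Overall: Protocol Beta 42/201 = 20.9%, Regimen Y 76/244 = 31.1% → Regimen Y

Regimen Y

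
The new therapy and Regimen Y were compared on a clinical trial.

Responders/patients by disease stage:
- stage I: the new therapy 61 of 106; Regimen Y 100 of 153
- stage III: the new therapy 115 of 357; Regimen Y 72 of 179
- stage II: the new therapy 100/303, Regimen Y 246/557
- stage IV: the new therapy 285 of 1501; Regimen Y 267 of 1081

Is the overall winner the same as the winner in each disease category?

Yes

Stage I: the new therapy 61/106 = 57.5%, Regimen Y 100/153 = 65.4% → Regimen Y
Stage III: the new therapy 115/357 = 32.2%, Regimen Y 72/179 = 40.2% → Regimen Y
Stage II: the new therapy 100/303 = 33.0%, Regimen Y 246/557 = 44.2% → Regimen Y
Stage IV: the new therapy 285/1501 = 19.0%, Regimen Y 267/1081 = 24.7% → Regimen Y
Overall: the new therapy 561/2267 = 24.7%, Regimen Y 685/1970 = 34.8% → Regimen Y
Regimen Y wins overall and in every disease group — no reversal.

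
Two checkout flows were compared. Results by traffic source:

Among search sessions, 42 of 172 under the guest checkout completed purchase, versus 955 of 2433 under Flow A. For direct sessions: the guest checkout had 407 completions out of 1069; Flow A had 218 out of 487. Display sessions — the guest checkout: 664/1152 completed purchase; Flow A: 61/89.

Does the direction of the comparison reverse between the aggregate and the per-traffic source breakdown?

Search: the guest checkout 42/172 = 24.4%, Flow A 955/2433 = 39.3% → Flow A
Direct: the guest checkout 407/1069 = 38.1%, Flow A 218/487 = 44.8% → Flow A
Display: the guest checkout 664/1152 = 57.6%, Flow A 61/89 = 68.5% → Flow A
Overall: the guest checkout 1113/2393 = 46.5%, Flow A 1234/3009 = 41.0% → the guest checkout
Flow A wins each traffic group but the guest checkout wins overall — the comparison reverses. Flow A's sessions skew toward search, which has a lower base rate.

Yes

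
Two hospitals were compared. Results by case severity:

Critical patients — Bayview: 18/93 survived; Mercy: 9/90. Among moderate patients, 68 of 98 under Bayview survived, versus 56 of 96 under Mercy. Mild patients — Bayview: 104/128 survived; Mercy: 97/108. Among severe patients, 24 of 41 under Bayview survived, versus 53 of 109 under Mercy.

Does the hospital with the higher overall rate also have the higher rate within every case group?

No

Critical: Bayview 18/93 = 19.4%, Mercy 9/90 = 10.0% → Bayview
Moderate: Bayview 68/98 = 69.4%, Mercy 56/96 = 58.3% → Bayview
Mild: Bayview 104/128 = 81.2%, Mercy 97/108 = 89.8% → Mercy
Severe: Bayview 24/41 = 58.5%, Mercy 53/109 = 48.6% → Bayview
Overall: Bayview 214/360 = 59.4%, Mercy 215/403 = 53.3% → Bayview
Neither sweeps: Bayview wins 3 of 4 groups, Mercy wins 1. Bayview wins overall but not every group — no Simpson reversal.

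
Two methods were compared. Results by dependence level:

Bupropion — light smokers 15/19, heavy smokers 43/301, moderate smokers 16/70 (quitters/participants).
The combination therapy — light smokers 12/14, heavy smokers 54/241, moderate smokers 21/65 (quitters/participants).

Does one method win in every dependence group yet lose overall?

Light smokers: bupropion 15/19 = 78.9%, the combination therapy 12/14 = 85.7% → the combination therapy
Heavy smokers: bupropion 43/301 = 14.3%, the combination therapy 54/241 = 22.4% → the combination therapy
Moderate smokers: bupropion 16/70 = 22.9%, the combination therapy 21/65 = 32.3% → the combination therapy
Overall: bupropion 74/390 = 19.0%, the combination therapy 87/320 = 27.2% → the combination therapy
The combination therapy wins overall and in every dependence group — no reversal.

No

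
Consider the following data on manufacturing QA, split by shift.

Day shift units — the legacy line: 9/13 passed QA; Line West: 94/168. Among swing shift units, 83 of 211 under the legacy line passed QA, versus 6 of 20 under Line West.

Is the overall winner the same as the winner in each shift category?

Day shift: the legacy line 9/13 = 69.2%, Line West 94/168 = 56.0% → the legacy line
Swing shift: the legacy line 83/211 = 39.3%, Line West 6/20 = 30.0% → the legacy line
Overall: the legacy line 92/224 = 41.1%, Line West 100/188 = 53.2% → Line West
The legacy line wins each shift group but Line West wins overall — the comparison reverses. The legacy line's units skew toward swing shift, which has a lower base rate.

No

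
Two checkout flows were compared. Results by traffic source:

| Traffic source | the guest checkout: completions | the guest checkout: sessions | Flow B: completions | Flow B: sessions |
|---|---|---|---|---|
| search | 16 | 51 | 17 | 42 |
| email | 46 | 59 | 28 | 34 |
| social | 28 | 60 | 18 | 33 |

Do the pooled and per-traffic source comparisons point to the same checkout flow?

Search: the guest checkout 16/51 = 31.4%, Flow B 17/42 = 40.5% → Flow B
Email: the guest checkout 46/59 = 78.0%, Flow B 28/34 = 82.4% → Flow B
Social: the guest checkout 28/60 = 46.7%, Flow B 18/33 = 54.5% → Flow B
Overall: the guest checkout 90/170 = 52.9%, Flow B 63/109 = 57.8% → Flow B
Flow B wins overall and in every traffic group — no reversal.

Yes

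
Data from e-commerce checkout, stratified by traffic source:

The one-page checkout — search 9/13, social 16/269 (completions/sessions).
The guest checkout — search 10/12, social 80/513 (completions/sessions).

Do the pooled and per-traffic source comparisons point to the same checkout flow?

Yes

Search: the one-page checkout 9/13 = 69.2%, the guest checkout 10/12 = 83.3% → the guest checkout
Social: the one-page checkout 16/269 = 5.9%, the guest checkout 80/513 = 15.6% → the guest checkout
Overall: the one-page checkout 25/282 = 8.9%, the guest checkout 90/525 = 17.1% → the guest checkout
The guest checkout wins overall and in every traffic group — no reversal.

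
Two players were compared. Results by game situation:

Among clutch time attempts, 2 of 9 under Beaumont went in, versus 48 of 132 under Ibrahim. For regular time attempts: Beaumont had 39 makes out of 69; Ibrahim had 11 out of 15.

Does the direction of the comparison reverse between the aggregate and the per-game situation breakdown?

Yes

Clutch time: Beaumont 2/9 = 22.2%, Ibrahim 48/132 = 36.4% → Ibrahim
Regular time: Beaumont 39/69 = 56.5%, Ibrahim 11/15 = 73.3% → Ibrahim
Overall: Beaumont 41/78 = 52.6%, Ibrahim 59/147 = 40.1% → Beaumont
Ibrahim wins each game group but Beaumont wins overall — the comparison reverses. Ibrahim's attempts skew toward clutch time, which has a lower base rate.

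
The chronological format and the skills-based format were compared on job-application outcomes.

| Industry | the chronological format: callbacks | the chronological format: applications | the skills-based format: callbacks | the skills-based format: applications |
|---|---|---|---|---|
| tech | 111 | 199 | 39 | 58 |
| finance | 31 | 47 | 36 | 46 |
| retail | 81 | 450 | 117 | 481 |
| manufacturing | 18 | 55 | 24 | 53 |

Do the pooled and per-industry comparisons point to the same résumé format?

Yes

Tech: the chronological format 111/199 = 55.8%, the skills-based format 39/58 = 67.2% → the skills-based format
Finance: the chronological format 31/47 = 66.0%, the skills-based format 36/46 = 78.3% → the skills-based format
Retail: the chronological format 81/450 = 18.0%, the skills-based format 117/481 = 24.3% → the skills-based format
Manufacturing: the chronological format 18/55 = 32.7%, the skills-based format 24/53 = 45.3% → the skills-based format
Overall: the chronological format 241/751 = 32.1%, the skills-based format 216/638 = 33.9% → the skills-based format
The skills-based format wins overall and in every industry group — no reversal.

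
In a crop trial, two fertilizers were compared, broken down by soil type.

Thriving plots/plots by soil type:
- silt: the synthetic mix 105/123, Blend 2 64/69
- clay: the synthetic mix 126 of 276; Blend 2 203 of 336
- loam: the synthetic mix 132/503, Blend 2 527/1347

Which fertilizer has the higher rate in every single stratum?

Silt: the synthetic mix 105/123 = 85.4%, Blend 2 64/69 = 92.8% → Blend 2
Clay: the synthetic mix 126/276 = 45.7%, Blend 2 203/336 = 60.4% → Blend 2
Loam: the synthetic mix 132/503 = 26.2%, Blend 2 527/1347 = 39.1% → Blend 2
Blend 2 has the higher rate in all 3 groups.

Blend 2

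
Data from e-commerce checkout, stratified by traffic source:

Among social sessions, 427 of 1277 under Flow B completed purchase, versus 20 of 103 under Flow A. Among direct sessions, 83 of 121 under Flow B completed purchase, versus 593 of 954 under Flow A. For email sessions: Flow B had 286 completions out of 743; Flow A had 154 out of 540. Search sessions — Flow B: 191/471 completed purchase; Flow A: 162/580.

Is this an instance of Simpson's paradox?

Yes

Social: Flow B 427/1277 = 33.4%, Flow A 20/103 = 19.4% → Flow B
Direct: Flow B 83/121 = 68.6%, Flow A 593/954 = 62.2% → Flow B
Email: Flow B 286/743 = 38.5%, Flow A 154/540 = 28.5% → Flow B
Search: Flow B 191/471 = 40.6%, Flow A 162/580 = 27.9% → Flow B
Overall: Flow B 987/2612 = 37.8%, Flow A 929/2177 = 42.7% → Flow A
Flow B wins each traffic group but Flow A wins overall — the comparison reverses. Flow B's sessions skew toward social, which has a lower base rate.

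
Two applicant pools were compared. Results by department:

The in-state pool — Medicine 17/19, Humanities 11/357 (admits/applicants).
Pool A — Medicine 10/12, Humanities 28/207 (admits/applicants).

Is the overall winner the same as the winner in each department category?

No

Medicine: the in-state pool 17/19 = 89.5%, Pool A 10/12 = 83.3% → the in-state pool
Humanities: the in-state pool 11/357 = 3.1%, Pool A 28/207 = 13.5% → Pool A
Overall: the in-state pool 28/376 = 7.4%, Pool A 38/219 = 17.4% → Pool A
Neither sweeps: the in-state pool wins 1 of 2 groups, Pool A wins 1. Pool A wins overall but not every group — no Simpson reversal.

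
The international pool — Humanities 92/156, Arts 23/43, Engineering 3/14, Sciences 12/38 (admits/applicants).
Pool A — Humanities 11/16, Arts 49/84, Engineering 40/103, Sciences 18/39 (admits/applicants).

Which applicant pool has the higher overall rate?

Humanities: the international pool 92/156 = 59.0%, Pool A 11/16 = 68.8% → Pool A
Arts: the international pool 23/43 = 53.5%, Pool A 49/84 = 58.3% → Pool A
Engineering: the international pool 3/14 = 21.4%, Pool A 40/103 = 38.8% → Pool A
Sciences: the international pool 12/38 = 31.6%, Pool A 18/39 = 46.2% → Pool A
Overall: the international pool 130/251 = 51.8%, Pool A 118/242 = 48.8% → the international pool
(Pool A wins every department group but the international pool wins overall — Pool A's applicants skew toward the low-rate Engineering group.)

the international pool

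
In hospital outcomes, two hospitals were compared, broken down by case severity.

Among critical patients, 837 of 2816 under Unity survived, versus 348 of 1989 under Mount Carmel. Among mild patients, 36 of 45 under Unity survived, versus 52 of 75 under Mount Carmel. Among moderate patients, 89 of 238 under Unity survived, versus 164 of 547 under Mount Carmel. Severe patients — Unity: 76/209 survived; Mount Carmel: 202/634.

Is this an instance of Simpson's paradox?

Critical: Unity 837/2816 = 29.7%, Mount Carmel 348/1989 = 17.5% → Unity
Mild: Unity 36/45 = 80.0%, Mount Carmel 52/75 = 69.3% → Unity
Moderate: Unity 89/238 = 37.4%, Mount Carmel 164/547 = 30.0% → Unity
Severe: Unity 76/209 = 36.4%, Mount Carmel 202/634 = 31.9% → Unity
Overall: Unity 1038/3308 = 31.4%, Mount Carmel 766/3245 = 23.6% → Unity
Unity wins overall and in every case group — no reversal.

No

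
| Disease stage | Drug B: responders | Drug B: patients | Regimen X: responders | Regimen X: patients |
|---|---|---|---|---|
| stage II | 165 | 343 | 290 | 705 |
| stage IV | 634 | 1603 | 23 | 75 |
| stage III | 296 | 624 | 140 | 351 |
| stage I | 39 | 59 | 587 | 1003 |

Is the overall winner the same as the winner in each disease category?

No

Stage II: Drug B 165/343 = 48.1%, Regimen X 290/705 = 41.1% → Drug B
Stage IV: Drug B 634/1603 = 39.6%, Regimen X 23/75 = 30.7% → Drug B
Stage III: Drug B 296/624 = 47.4%, Regimen X 140/351 = 39.9% → Drug B
Stage I: Drug B 39/59 = 66.1%, Regimen X 587/1003 = 58.5% → Drug B
Overall: Drug B 1134/2629 = 43.1%, Regimen X 1040/2134 = 48.7% → Regimen X
Drug B wins each disease group but Regimen X wins overall — the comparison reverses. Drug B's patients skew toward stage IV, which has a lower base rate.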